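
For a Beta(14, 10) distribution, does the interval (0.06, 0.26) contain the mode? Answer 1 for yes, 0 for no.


Mode of Beta(a,b) = (a-1)/(a+b-2)
= (14-1)/(14+10-2) = 0.5909
Check: 0.06 <= 0.5909 <= 0.26?
Result: 0

0


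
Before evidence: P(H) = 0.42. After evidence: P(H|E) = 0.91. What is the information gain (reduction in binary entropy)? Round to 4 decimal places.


Prior entropy = 0.9815
Posterior entropy = 0.4365
Information gain = 0.9815 - 0.4365 = 0.545

0.545


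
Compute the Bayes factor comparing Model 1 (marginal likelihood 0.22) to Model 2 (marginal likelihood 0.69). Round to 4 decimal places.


BF12 = marginal likelihood of M1 / marginal likelihood of M2
= 0.22/0.69
= 0.3188

0.3188


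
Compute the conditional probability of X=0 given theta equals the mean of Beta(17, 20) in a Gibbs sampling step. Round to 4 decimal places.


Mean of Beta(17, 20) = 0.4595
P(X=0 | theta=0.4595) = 0.5405

0.5405


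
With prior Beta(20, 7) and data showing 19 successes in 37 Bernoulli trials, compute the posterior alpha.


Conjugate update: alpha_posterior = alpha_prior + k
= 20 + 19 = 39

39


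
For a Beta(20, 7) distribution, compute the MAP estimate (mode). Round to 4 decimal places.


MAP = mode = (a-1)/(a+b-2)
= (20-1)/(20+7-2)
= 19/25 = 0.76

0.76


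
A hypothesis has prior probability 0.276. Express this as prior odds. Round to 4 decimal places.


Odds = P(H) / P(not H) = 0.276 / 0.724
= 0.3812

0.3812


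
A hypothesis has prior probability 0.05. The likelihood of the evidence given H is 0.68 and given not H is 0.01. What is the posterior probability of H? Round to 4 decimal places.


Using Bayes' theorem:
P(E) = 0.05 * 0.68 + 0.95 * 0.01
P(E) = 0.0435
P(H|E) = (0.05 * 0.68) / 0.0435 = 0.7816

0.7816


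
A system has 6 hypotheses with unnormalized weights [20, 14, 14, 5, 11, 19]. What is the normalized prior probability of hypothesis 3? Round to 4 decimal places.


The normalized prior is the weight divided by the total.
Total weight = 83
P(H3) = 14 / 83 = 0.1687

0.1687


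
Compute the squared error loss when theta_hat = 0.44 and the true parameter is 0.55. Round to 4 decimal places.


L = (theta_hat - theta_true)^2
= (0.44 - 0.55)^2
= -0.11^2 = 0.0121

0.0121


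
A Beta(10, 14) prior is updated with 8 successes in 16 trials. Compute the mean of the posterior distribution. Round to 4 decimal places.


After update: Beta(18, 22)
Mean = 18 / (18 + 22) = 18 / 40
= 0.45

0.45


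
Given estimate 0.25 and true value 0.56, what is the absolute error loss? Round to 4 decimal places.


Absolute error = |estimate - true|
= |-0.31| = 0.31

0.31


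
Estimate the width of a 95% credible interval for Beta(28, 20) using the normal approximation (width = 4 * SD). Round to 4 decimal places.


For Beta(a,b): Var = ab/((a+b)^2(a+b+1))
Var = 0.005, SD = 0.0704
Approximate 95% CI width = 4 * 0.0704 = 0.2817

0.2817


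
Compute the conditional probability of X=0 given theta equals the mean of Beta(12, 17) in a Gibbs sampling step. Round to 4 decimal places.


Mean of Beta(12, 17) = 0.4138
P(X=0 | theta=0.4138) = 0.5862

0.5862


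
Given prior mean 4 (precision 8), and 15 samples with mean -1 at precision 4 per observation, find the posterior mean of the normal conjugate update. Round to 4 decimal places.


The posterior mean is a precision-weighted average of prior and data.
Post. prec. = 8 + 60 = 68
Post. mean = (32 + -60)/68 = -28/68 = -0.4118

-0.4118


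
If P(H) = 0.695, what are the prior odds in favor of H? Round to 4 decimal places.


Prior odds = P(H) / (1 - P(H))
= 0.695 / 0.305
= 2.2787

2.2787


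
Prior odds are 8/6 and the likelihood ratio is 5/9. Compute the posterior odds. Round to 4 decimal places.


Posterior odds = prior odds * likelihood ratio
= (8/6) * (5/9)
= 40 / 54
= 0.7407

0.7407


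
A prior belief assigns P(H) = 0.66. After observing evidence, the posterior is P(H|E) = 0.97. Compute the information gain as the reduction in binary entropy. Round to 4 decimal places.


H(prior) = -0.66*log2(0.66) - 0.34*log2(0.34)
= 0.9248
H(post) = -0.97*log2(0.97) - 0.03*log2(0.03)
= 0.1944
IG = 0.9248 - 0.1944 = 0.7304

0.7304


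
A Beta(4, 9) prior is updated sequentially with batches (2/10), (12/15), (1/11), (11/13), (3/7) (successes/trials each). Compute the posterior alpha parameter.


Sequential conjugate updating is equivalent to a single batch update.
Total successes across all batches = 29
alpha_posterior = alpha_prior + total_successes = 4 + 29
= 33

33


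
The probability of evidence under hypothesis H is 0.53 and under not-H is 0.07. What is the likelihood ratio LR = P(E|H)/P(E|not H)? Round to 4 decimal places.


LR = 0.53 / 0.07
= 7.5714

7.5714


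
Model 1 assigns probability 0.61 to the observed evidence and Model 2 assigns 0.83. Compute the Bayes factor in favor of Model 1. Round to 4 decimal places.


BF = P(data|M1) / P(data|M2)
= 0.61 / 0.83 = 0.7349

0.7349


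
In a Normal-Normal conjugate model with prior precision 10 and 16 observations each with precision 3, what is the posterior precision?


Posterior precision = prior precision + n * observation precision
= 10 + 16 * 3
= 10 + 48 = 58

58


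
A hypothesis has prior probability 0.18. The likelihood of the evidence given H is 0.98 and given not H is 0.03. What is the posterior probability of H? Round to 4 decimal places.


Using Bayes' theorem:
P(E) = 0.18 * 0.98 + 0.82 * 0.03
P(E) = 0.201
P(H|E) = (0.18 * 0.98) / 0.201 = 0.8776

0.8776


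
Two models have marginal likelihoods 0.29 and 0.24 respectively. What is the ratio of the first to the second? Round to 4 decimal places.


Evidence ratio = 0.29 / 0.24
= 1.2083

1.2083


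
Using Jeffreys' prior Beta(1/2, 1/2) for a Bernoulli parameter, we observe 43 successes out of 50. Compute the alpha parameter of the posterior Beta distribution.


Conjugate update: Beta(0.5 + k, 0.5 + n - k).
k = 43, n - k = 7
Posterior alpha = 0.5 + k = 0.5 + 43 = 43.5

43.5


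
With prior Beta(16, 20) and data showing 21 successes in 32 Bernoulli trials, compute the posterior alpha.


Conjugate update: alpha_posterior = alpha_prior + k
= 16 + 21 = 37

37


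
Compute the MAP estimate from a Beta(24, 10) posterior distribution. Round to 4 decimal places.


MAP = mode of Beta distribution
= (alpha - 1)/(alpha + beta - 2)
= (24-1)/(24+10-2)
= 23/32 = 0.7188

0.7188


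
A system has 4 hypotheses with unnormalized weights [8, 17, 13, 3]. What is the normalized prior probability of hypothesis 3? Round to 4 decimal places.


The normalized prior is the weight divided by the total.
Total weight = 41
P(H3) = 13 / 41 = 0.3171

0.3171


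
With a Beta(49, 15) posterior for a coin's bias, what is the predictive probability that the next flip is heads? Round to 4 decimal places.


The predictive probability equals the posterior mean.
P(next = heads) = alpha / (alpha + beta)
= 49 / 64 = 0.7656

0.7656


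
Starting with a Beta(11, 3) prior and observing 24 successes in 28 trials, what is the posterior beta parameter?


Posterior beta = prior beta + failures
Failures = 28 - 24 = 4
beta_post = 3 + 4 = 7

7


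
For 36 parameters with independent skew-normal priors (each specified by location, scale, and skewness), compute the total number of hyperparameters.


A skew-normal prior has 3 hyperparameters per parameter.
Total = 36 * 3 = 108

108


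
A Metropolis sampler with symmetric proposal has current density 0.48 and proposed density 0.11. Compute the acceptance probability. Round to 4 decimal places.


For symmetric proposals, acceptance = min(1, pi(x*)/pi(x))
= min(1, 0.11/0.48)
= min(1, 0.2292) = 0.2292

0.2292


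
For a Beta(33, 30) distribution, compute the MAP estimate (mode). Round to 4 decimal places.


MAP = mode = (a-1)/(a+b-2)
= (33-1)/(33+30-2)
= 32/61 = 0.5246

0.5246


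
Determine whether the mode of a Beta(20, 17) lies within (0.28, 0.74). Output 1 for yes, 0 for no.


First find the mode: (a-1)/(a+b-2) = 0.5429
Is 0.5429 in (0.28, 0.74)? 1

1


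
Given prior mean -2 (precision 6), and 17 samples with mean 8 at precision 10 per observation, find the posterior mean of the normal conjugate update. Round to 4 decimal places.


The posterior mean is a precision-weighted average of prior and data.
Post. prec. = 6 + 170 = 176
Post. mean = (-12 + 1360)/176 = 1348/176 = 7.6591

7.6591


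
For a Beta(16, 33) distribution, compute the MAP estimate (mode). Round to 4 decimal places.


MAP = mode = (a-1)/(a+b-2)
= (16-1)/(16+33-2)
= 15/47 = 0.3191

0.3191


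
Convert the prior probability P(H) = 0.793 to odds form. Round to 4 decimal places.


P(not H) = 1 - 0.793 = 0.207
Odds = 0.793 / 0.207 = 3.8309

3.8309


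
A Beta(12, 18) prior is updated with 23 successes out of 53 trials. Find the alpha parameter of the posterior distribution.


In the Beta-Binomial conjugate update:
alpha_post = alpha_prior + successes
= 12 + 23
= 35

35


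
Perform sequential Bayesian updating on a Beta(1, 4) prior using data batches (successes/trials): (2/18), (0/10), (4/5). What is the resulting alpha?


Accumulate successes: 6
Posterior alpha = prior alpha + sum of successes
= 1 + 6 = 7

7


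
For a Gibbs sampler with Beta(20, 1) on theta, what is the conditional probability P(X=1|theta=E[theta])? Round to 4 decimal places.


E[theta] = 20/(20+1) = 0.9524
P(X=1|theta) = theta = 0.9524

0.9524


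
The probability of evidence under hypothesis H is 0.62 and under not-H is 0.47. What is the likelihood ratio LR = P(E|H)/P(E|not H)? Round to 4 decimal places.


LR = 0.62 / 0.47
= 1.3191

1.3191


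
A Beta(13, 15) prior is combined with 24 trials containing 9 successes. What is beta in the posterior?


In conjugate updating:
beta_posterior = beta_prior + (n - k)
= 15 + (24 - 9)
= 15 + 15 = 30

30


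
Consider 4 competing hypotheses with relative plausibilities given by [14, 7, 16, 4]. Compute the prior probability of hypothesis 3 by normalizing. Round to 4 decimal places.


Sum of weights = 14 + 7 + 16 + 4 = 41
Normalized prior for H3 = 16 / 41
= 0.3902

0.3902


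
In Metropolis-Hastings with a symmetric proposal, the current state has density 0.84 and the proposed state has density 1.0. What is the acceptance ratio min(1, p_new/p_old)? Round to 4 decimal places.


Ratio = p_new / p_old = 1.0 / 0.84 = 1.1905
Acceptance = min(1, 1.1905) = 1.0

1.0


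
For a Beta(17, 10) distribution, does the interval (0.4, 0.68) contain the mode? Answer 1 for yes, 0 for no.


Mode of Beta(a,b) = (a-1)/(a+b-2)
= (17-1)/(17+10-2) = 0.64
Check: 0.4 <= 0.64 <= 0.68?
Result: 1

1


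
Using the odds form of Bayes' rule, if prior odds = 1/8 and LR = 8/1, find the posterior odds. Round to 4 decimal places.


Bayes' rule in odds form: posterior odds = prior odds * LR
= (1 * 8) / (8 * 1)
= 8/8 = 1.0

1.0


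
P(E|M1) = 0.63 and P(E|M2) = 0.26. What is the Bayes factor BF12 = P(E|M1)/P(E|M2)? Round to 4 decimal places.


Bayes factor BF12 = P(E|M1) / P(E|M2)
= 0.63 / 0.26
= 2.4231

2.4231


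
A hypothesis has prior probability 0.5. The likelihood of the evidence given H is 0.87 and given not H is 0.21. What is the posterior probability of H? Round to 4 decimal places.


Using Bayes' theorem:
P(E) = 0.5 * 0.87 + 0.5 * 0.21
P(E) = 0.54
P(H|E) = (0.5 * 0.87) / 0.54 = 0.8056

0.8056


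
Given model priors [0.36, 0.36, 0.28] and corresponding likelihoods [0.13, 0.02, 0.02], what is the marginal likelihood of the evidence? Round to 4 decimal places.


P(E) = sum_i P(M_i) P(E|M_i)
= 0.0468 + 0.0072 + 0.0056
= 0.0596

0.0596


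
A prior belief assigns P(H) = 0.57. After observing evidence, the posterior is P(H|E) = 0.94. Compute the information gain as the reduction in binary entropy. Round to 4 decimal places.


H(prior) = -0.57*log2(0.57) - 0.43*log2(0.43)
= 0.9858
H(post) = -0.94*log2(0.94) - 0.06*log2(0.06)
= 0.3274
IG = 0.9858 - 0.3274 = 0.6584

0.6584


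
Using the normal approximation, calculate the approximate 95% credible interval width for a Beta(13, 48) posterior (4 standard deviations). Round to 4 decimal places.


Var(Beta) = 13*48/(61^2 * 62) = 0.0027
SD = 0.052
Width ~ 4*SD = 0.208

0.208


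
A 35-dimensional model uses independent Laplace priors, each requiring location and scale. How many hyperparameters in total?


Per parameter: 2 (location and scale).
Total = 35 * 2 = 70

70


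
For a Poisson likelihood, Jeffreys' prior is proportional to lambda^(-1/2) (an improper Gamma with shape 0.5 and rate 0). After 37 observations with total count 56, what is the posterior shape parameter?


Jeffreys' prior for Poisson is proportional to lambda^(-1/2).
Posterior is Gamma(0.5 + S, 0 + n) = Gamma(0.5 + 56, 37).
Posterior shape = 0.5 + S = 0.5 + 56 = 56.5

56.5


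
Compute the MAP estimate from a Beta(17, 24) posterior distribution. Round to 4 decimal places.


MAP = mode of Beta distribution
= (alpha - 1)/(alpha + beta - 2)
= (17-1)/(17+24-2)
= 16/39 = 0.4103

0.4103


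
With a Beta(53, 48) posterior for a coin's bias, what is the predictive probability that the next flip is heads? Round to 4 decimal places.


The predictive probability equals the posterior mean.
P(next = heads) = alpha / (alpha + beta)
= 53 / 101 = 0.5248

0.5248


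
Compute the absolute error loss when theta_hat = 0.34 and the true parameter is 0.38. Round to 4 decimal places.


L = |theta_hat - theta_true|
= |0.34 - 0.38| = 0.04

0.04


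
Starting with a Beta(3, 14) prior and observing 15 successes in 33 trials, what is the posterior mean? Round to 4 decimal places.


Posterior parameters: alpha = 3 + 15 = 18
beta = 14 + 18 = 32
Posterior mean = alpha / (alpha + beta) = 18 / 50
= 0.36

0.36


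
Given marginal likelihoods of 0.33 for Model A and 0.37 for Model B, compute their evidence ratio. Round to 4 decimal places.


Ratio = ML(A) / ML(B) = 0.33/0.37
= 0.8919

0.8919


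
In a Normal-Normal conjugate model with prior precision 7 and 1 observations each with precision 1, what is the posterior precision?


Posterior precision = prior precision + n * observation precision
= 7 + 1 * 1
= 7 + 1 = 8

8


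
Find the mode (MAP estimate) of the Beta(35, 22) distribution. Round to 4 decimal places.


For Beta(a,b) with a,b > 1:
Mode = (a-1)/(a+b-2) = (35-1)/(57-2)
= 34/55 = 0.6182

0.6182


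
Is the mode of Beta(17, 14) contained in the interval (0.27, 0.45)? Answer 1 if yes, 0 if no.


Mode = (a-1)/(a+b-2) = 16/29 = 0.5517
Interval: (0.27, 0.45)
Contains mode? 0

0


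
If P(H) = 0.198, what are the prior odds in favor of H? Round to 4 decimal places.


Prior odds = P(H) / (1 - P(H))
= 0.198 / 0.802
= 0.2469

0.2469


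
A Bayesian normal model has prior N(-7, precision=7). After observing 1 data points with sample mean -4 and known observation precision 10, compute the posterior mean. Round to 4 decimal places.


Posterior mean = (prior_precision * prior_mean + n * data_precision * data_mean) / (prior_precision + n * data_precision)
Numerator = 7*-7 + 1*10*-4 = -89
Denominator = 7 + 1*10 = 17
Posterior mean = -5.2353

-5.2353


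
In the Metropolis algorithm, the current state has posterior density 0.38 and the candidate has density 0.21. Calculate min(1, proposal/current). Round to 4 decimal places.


Ratio = 0.21/0.38 = 0.5526
Acceptance probability = min(1, 0.5526)
= 0.5526

0.5526


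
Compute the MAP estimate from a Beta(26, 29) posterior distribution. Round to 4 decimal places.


MAP = mode of Beta distribution
= (alpha - 1)/(alpha + beta - 2)
= (26-1)/(26+29-2)
= 25/53 = 0.4717

0.4717


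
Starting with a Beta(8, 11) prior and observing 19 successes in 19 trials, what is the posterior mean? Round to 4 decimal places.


Posterior parameters: alpha = 8 + 19 = 27
beta = 11 + 0 = 11
Posterior mean = alpha / (alpha + beta) = 27 / 38
= 0.7105

0.7105


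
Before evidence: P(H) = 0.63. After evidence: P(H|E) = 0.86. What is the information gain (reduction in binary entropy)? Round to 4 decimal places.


Prior entropy = 0.9507
Posterior entropy = 0.5842
Information gain = 0.9507 - 0.5842 = 0.3664

0.3664


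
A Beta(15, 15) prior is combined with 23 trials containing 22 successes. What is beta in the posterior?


In conjugate updating:
beta_posterior = beta_prior + (n - k)
= 15 + (23 - 22)
= 15 + 1 = 16

16


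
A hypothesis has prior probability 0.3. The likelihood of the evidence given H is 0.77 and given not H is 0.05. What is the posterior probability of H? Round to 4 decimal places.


Using Bayes' theorem:
P(E) = 0.3 * 0.77 + 0.7 * 0.05
P(E) = 0.266
P(H|E) = (0.3 * 0.77) / 0.266 = 0.8684

0.8684


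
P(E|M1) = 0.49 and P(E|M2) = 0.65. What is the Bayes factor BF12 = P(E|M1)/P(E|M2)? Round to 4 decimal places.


Bayes factor BF12 = P(E|M1) / P(E|M2)
= 0.49 / 0.65
= 0.7538

0.7538


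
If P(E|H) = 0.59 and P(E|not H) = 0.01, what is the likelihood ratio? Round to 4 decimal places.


Likelihood ratio = P(E|H) / P(E|not H)
= 0.59 / 0.01
= 59.0

59.0


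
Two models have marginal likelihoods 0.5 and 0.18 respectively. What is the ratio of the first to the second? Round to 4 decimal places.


Evidence ratio = 0.5 / 0.18
= 2.7778

2.7778


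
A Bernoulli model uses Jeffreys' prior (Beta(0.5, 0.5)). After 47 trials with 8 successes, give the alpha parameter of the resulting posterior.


Posterior = Beta(prior_alpha + successes, prior_beta + failures)
= Beta(0.5 + 8, 0.5 + 39)
Posterior alpha = 0.5 + k = 0.5 + 8 = 8.5

8.5


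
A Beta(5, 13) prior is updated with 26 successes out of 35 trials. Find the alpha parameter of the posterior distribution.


In the Beta-Binomial conjugate update:
alpha_post = alpha_prior + successes
= 5 + 26
= 31

31


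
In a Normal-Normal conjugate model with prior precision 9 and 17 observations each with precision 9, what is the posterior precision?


Posterior precision = prior precision + n * observation precision
= 9 + 17 * 9
= 9 + 153 = 162

162


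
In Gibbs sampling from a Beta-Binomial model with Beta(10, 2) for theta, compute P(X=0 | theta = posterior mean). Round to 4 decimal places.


Posterior mean = alpha/(alpha+beta) = 10/12 = 0.8333
P(X=0|theta=mean) = 1 - theta = 0.1667

0.1667


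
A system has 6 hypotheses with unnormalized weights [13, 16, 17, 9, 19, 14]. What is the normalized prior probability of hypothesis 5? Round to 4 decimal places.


The normalized prior is the weight divided by the total.
Total weight = 88
P(H5) = 19 / 88 = 0.2159

0.2159


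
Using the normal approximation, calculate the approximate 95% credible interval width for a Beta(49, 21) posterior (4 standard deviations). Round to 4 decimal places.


Var(Beta) = 49*21/(70^2 * 71) = 0.003
SD = 0.0544
Width ~ 4*SD = 0.2175

0.2175


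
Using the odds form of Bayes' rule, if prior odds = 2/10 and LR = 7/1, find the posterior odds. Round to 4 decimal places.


Bayes' rule in odds form: posterior odds = prior odds * LR
= (2 * 7) / (10 * 1)
= 14/10 = 1.4

1.4


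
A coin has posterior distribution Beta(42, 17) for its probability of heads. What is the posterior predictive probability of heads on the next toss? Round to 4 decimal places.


Posterior predictive = E[theta] = alpha/(alpha+beta)
= 42/59
= 0.7119

0.7119


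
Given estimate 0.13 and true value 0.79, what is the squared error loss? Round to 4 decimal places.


Squared error = (estimate - true)^2
Difference = -0.66
Loss = -0.66^2 = 0.4356

0.4356


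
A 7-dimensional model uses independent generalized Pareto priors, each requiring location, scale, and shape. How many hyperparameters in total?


Per parameter: 3 (location, scale, and shape).
Total = 7 * 3 = 21

21


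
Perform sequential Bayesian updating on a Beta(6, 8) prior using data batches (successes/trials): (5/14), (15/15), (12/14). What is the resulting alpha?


Accumulate successes: 32
Posterior alpha = prior alpha + sum of successes
= 6 + 32 = 38

38


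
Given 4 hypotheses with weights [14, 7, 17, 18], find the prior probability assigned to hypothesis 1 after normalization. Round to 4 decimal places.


To normalize, divide each weight by the sum of all weights.
Sum = 56
Prior(H1) = 14/56 = 0.25

0.25


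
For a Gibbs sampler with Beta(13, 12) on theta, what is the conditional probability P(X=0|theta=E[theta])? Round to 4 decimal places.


E[theta] = 13/(13+12) = 0.52
P(X=0|theta) = 1 - theta = 0.48

0.48


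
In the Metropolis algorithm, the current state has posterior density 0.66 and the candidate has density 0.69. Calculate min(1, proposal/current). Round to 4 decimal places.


Ratio = 0.69/0.66 = 1.0455
Acceptance probability = min(1, 1.0455)
= 1.0

1.0


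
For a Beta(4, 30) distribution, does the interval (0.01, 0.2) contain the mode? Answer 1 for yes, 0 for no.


Mode of Beta(a,b) = (a-1)/(a+b-2)
= (4-1)/(4+30-2) = 0.0938
Check: 0.01 <= 0.0938 <= 0.2?
Result: 1

1


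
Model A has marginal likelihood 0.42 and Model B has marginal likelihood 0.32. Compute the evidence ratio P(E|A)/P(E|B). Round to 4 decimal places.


Evidence ratio = P(E|A) / P(E|B)
= 0.42 / 0.32
= 1.3125

1.3125


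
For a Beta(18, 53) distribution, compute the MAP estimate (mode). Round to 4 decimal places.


MAP = mode = (a-1)/(a+b-2)
= (18-1)/(18+53-2)
= 17/69 = 0.2464

0.2464


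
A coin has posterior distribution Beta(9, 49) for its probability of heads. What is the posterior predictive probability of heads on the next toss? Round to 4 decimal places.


Posterior predictive = E[theta] = alpha/(alpha+beta)
= 9/58
= 0.1552

0.1552


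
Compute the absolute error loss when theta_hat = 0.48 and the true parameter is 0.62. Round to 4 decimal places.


L = |theta_hat - theta_true|
= |0.48 - 0.62| = 0.14

0.14


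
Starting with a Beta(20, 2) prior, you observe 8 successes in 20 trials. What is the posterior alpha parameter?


For a Beta-Binomial conjugate model:
Posterior alpha = prior alpha + number of successes
= 20 + 8 = 28

28


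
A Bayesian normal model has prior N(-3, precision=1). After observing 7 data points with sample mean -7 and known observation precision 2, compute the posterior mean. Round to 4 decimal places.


Posterior mean = (prior_precision * prior_mean + n * data_precision * data_mean) / (prior_precision + n * data_precision)
Numerator = 1*-3 + 7*2*-7 = -101
Denominator = 1 + 7*2 = 15
Posterior mean = -6.7333

-6.7333


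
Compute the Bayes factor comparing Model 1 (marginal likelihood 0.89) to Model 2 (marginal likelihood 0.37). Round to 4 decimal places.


BF12 = marginal likelihood of M1 / marginal likelihood of M2
= 0.89/0.37
= 2.4054

2.4054


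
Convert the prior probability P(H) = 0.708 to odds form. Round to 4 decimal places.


P(not H) = 1 - 0.708 = 0.292
Odds = 0.708 / 0.292 = 2.4247

2.4247


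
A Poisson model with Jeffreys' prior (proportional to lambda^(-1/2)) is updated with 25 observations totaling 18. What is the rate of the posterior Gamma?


Posterior = Gamma(0.5 + S, n)
= Gamma(0.5 + 18, 25)
Posterior rate = 0 + n = 25

25.0


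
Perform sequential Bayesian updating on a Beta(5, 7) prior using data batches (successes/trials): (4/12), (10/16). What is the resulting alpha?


Accumulate successes: 14
Posterior alpha = prior alpha + sum of successes
= 5 + 14 = 19

19


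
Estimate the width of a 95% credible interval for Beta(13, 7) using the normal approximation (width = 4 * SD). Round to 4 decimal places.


For Beta(a,b): Var = ab/((a+b)^2(a+b+1))
Var = 0.0108, SD = 0.1041
Approximate 95% CI width = 4 * 0.1041 = 0.4163

0.4163


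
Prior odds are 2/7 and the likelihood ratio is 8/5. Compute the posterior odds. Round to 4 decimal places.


Posterior odds = prior odds * likelihood ratio
= (2/7) * (8/5)
= 16 / 35
= 0.4571

0.4571


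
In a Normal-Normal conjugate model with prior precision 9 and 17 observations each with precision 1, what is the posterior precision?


Posterior precision = prior precision + n * observation precision
= 9 + 17 * 1
= 9 + 17 = 26

26


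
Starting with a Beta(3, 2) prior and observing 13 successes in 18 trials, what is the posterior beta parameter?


Posterior beta = prior beta + failures
Failures = 18 - 13 = 5
beta_post = 2 + 5 = 7

7


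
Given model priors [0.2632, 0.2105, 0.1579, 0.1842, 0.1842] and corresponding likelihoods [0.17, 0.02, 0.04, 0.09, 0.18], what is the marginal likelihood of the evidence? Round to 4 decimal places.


P(E) = sum_i P(M_i) P(E|M_i)
= 0.0447 + 0.0042 + 0.0063 + 0.0166 + 0.0332
= 0.105

0.105


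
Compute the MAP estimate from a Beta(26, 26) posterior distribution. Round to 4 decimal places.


MAP = mode of Beta distribution
= (alpha - 1)/(alpha + beta - 2)
= (26-1)/(26+26-2)
= 25/50 = 0.5

0.5


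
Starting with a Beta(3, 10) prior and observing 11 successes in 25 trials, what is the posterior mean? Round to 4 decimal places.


Posterior parameters: alpha = 3 + 11 = 14
beta = 10 + 14 = 24
Posterior mean = alpha / (alpha + beta) = 14 / 38
= 0.3684

0.3684


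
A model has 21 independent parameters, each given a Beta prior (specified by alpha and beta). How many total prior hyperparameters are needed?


Each Beta prior needs 2 hyperparameters (alpha and beta).
Total = 2 * 21 = 42

42


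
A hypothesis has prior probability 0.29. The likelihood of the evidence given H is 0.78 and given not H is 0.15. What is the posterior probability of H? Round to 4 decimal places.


Using Bayes' theorem:
P(E) = 0.29 * 0.78 + 0.71 * 0.15
P(E) = 0.3327
P(H|E) = (0.29 * 0.78) / 0.3327 = 0.6799

0.6799


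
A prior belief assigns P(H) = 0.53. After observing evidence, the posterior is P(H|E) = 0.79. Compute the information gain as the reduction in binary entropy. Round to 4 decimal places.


H(prior) = -0.53*log2(0.53) - 0.47*log2(0.47)
= 0.9974
H(post) = -0.79*log2(0.79) - 0.21*log2(0.21)
= 0.7415
IG = 0.9974 - 0.7415 = 0.2559

0.2559


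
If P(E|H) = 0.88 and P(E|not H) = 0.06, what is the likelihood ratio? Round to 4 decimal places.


Likelihood ratio = P(E|H) / P(E|not H)
= 0.88 / 0.06
= 14.6667

14.6667


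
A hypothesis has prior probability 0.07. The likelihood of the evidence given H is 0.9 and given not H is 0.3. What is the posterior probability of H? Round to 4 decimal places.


Using Bayes' theorem:
P(E) = 0.07 * 0.9 + 0.93 * 0.3
P(E) = 0.342
P(H|E) = (0.07 * 0.9) / 0.342 = 0.1842

0.1842


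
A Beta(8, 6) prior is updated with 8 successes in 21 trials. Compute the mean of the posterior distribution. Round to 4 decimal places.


After update: Beta(16, 19)
Mean = 16 / (16 + 19) = 16 / 35
= 0.4571

0.4571


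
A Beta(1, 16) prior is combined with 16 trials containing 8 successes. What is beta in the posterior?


In conjugate updating:
beta_posterior = beta_prior + (n - k)
= 16 + (16 - 8)
= 16 + 8 = 24

24


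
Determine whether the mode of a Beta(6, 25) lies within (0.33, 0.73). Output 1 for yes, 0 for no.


First find the mode: (a-1)/(a+b-2) = 0.1724
Is 0.1724 in (0.33, 0.73)? 0

0


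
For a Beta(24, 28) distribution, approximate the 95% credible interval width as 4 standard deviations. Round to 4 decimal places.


Variance of Beta(a,b) = ab / ((a+b)^2 * (a+b+1))
= 24*28 / ((52)^2 * 53)
= 0.0047
SD = sqrt(0.0047) = 0.0685
Width = 4 * SD = 0.2739

0.2739


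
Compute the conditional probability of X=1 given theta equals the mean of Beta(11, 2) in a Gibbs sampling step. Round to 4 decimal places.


Mean of Beta(11, 2) = 0.8462
P(X=1 | theta=0.8462) = 0.8462

0.8462


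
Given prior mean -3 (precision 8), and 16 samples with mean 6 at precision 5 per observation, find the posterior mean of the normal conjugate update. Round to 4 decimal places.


The posterior mean is a precision-weighted average of prior and data.
Post. prec. = 8 + 80 = 88
Post. mean = (-24 + 480)/88 = 456/88 = 5.1818

5.1818


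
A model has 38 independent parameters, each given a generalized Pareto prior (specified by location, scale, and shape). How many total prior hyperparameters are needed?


Each generalized Pareto prior needs 3 hyperparameters (location, scale, and shape).
Total = 3 * 38 = 114

114


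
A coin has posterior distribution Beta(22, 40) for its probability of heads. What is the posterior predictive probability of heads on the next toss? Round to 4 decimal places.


Posterior predictive = E[theta] = alpha/(alpha+beta)
= 22/62
= 0.3548

0.3548


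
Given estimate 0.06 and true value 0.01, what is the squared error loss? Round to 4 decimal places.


Squared error = (estimate - true)^2
Difference = 0.05
Loss = 0.05^2 = 0.0025

0.0025


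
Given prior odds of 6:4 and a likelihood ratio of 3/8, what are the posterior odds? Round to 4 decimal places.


Posterior odds = prior odds * LR
Prior odds = 6/4 = 1.5
LR = 3/8 = 0.375
Posterior odds = 1.5 * 0.375 = 0.5625

0.5625


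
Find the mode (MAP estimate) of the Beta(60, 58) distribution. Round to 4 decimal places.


For Beta(a,b) with a,b > 1:
Mode = (a-1)/(a+b-2) = (60-1)/(118-2)
= 59/116 = 0.5086

0.5086


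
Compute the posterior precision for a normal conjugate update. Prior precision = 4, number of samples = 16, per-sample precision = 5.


tau_post = tau_0 + n * tau
= 4 + 16 * 5 = 84

84


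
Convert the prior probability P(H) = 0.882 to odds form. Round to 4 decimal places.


P(not H) = 1 - 0.882 = 0.118
Odds = 0.882 / 0.118 = 7.4746

7.4746


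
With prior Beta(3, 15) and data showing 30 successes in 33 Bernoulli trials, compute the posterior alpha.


Conjugate update: alpha_posterior = alpha_prior + k
= 3 + 30 = 33

33


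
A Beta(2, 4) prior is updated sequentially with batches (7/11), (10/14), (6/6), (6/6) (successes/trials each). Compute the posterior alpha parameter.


Sequential conjugate updating is equivalent to a single batch update.
Total successes across all batches = 29
alpha_posterior = alpha_prior + total_successes = 2 + 29
= 31

31


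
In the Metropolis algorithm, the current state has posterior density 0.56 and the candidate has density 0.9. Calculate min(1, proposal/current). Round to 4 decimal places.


Ratio = 0.9/0.56 = 1.6071
Acceptance probability = min(1, 1.6071)
= 1.0

1.0


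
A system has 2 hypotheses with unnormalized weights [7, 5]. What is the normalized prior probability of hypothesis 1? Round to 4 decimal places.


The normalized prior is the weight divided by the total.
Total weight = 12
P(H1) = 7 / 12 = 0.5833

0.5833


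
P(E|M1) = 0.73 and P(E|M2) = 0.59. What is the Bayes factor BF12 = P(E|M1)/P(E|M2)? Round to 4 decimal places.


Bayes factor BF12 = P(E|M1) / P(E|M2)
= 0.73 / 0.59
= 1.2373

1.2373


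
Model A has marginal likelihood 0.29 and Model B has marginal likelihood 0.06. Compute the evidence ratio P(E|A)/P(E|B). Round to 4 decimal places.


Evidence ratio = P(E|A) / P(E|B)
= 0.29 / 0.06
= 4.8333

4.8333


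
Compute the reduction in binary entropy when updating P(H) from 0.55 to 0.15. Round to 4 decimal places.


H_before = -p*log2(p) - (1-p)*log2(1-p) for p=0.55: 0.9928
H_after for p=0.15: 0.6098
Reduction = 0.9928 - 0.6098 = 0.3829

0.3829


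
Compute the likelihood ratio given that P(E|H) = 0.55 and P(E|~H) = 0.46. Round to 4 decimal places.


LR = P(E|H) / P(E|~H)
= 0.55 / 0.46 = 1.1957

1.1957


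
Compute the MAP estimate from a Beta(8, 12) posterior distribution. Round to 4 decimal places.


MAP = mode of Beta distribution
= (alpha - 1)/(alpha + beta - 2)
= (8-1)/(8+12-2)
= 7/18 = 0.3889

0.3889


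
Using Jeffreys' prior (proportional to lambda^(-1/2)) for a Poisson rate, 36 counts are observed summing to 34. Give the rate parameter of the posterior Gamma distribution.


Conjugate update: Gamma(prior_shape + S, prior_rate + n).
Prior shape = 0.5, prior rate = 0.
Posterior rate = 0 + n = 36

36.0


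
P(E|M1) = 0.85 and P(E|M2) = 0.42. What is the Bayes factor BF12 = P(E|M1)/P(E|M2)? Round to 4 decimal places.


Bayes factor BF12 = P(E|M1) / P(E|M2)
= 0.85 / 0.42
= 2.0238

2.0238


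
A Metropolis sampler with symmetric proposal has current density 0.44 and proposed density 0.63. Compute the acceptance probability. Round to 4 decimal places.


For symmetric proposals, acceptance = min(1, pi(x*)/pi(x))
= min(1, 0.63/0.44)
= min(1, 1.4318) = 1.0

1.0


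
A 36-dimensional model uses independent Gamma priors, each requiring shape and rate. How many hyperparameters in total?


Per parameter: 2 (shape and rate).
Total = 36 * 2 = 72

72


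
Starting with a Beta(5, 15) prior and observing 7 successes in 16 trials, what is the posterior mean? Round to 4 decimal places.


Posterior parameters: alpha = 5 + 7 = 12
beta = 15 + 9 = 24
Posterior mean = alpha / (alpha + beta) = 12 / 36
= 0.3333

0.3333


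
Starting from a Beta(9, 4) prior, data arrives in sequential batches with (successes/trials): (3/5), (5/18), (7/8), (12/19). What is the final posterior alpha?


In sequential Bayesian updating, we sum all successes.
Total successes = 27
Final alpha = 9 + 27 = 36

36


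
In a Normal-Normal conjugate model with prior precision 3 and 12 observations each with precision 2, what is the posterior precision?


Posterior precision = prior precision + n * observation precision
= 3 + 12 * 2
= 3 + 24 = 27

27


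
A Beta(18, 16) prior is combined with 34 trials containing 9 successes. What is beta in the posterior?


In conjugate updating:
beta_posterior = beta_prior + (n - k)
= 16 + (34 - 9)
= 16 + 25 = 41

41


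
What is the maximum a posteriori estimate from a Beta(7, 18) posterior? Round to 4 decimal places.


The MAP estimate equals the mode of the distribution.
Mode of Beta(a,b) = (a-1)/(a+b-2)
= 6/23
= 0.2609

0.2609


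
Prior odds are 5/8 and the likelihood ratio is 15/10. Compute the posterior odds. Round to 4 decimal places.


Posterior odds = prior odds * likelihood ratio
= (5/8) * (15/10)
= 75 / 80
= 0.9375

0.9375


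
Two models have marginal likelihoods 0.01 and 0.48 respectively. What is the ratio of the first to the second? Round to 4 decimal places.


Evidence ratio = 0.01 / 0.48
= 0.0208

0.0208


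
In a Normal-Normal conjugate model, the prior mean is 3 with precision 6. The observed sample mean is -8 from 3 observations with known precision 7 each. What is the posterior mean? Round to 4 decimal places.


Posterior precision = tau0 + n*tau = 6 + 3*7 = 27
Posterior mean = (tau0*mu0 + n*tau*xbar) / posterior_precision
= (6*3 + 3*7*-8) / 27
= -150 / 27 = -5.5556

-5.5556


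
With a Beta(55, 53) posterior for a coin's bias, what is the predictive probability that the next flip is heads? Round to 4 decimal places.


The predictive probability equals the posterior mean.
P(next = heads) = alpha / (alpha + beta)
= 55 / 108 = 0.5093

0.5093


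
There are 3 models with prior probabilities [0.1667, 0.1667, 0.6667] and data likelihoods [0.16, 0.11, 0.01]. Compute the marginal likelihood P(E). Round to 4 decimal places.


P(E) = sum over models of P(M_i) * P(E|M_i)
= 0.1667*0.16 + 0.1667*0.11 + 0.6667*0.01
= 0.0517

0.0517


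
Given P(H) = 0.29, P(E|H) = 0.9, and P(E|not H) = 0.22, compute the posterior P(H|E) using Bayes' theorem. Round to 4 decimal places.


By Bayes' theorem: P(H|E) = P(E|H)*P(H) / P(E)
P(E) = P(E|H)*P(H) + P(E|not H)*P(not H)
P(E) = 0.9*0.29 + 0.22*0.71 = 0.4172
P(H|E) = 0.9*0.29 / 0.4172 = 0.6256

0.6256


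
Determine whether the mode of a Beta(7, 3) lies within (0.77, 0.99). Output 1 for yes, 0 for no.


First find the mode: (a-1)/(a+b-2) = 0.75
Is 0.75 in (0.77, 0.99)? 0

0


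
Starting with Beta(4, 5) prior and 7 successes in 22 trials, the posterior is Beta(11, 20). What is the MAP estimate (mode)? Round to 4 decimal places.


The mode of Beta(a, b) when a > 1 and b > 1 is (a-1)/(a+b-2)
= (11 - 1) / (11 + 20 - 2)
= 10 / 29
= 0.3448

0.3448


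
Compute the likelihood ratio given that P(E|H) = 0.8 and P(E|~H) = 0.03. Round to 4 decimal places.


LR = P(E|H) / P(E|~H)
= 0.8 / 0.03 = 26.6667

26.6667


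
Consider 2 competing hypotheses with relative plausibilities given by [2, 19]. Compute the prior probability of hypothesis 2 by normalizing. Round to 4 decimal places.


Sum of weights = 2 + 19 = 21
Normalized prior for H2 = 19 / 21
= 0.9048

0.9048


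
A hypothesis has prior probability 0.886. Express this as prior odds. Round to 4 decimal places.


Odds = P(H) / P(not H) = 0.886 / 0.114
= 7.7719

7.7719


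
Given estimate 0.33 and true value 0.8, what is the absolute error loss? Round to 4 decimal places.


Absolute error = |estimate - true|
= |-0.47| = 0.47

0.47


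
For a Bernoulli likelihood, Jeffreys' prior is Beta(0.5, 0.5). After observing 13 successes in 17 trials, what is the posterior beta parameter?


Jeffreys' prior for Bernoulli is Beta(0.5, 0.5).
Posterior is Beta(0.5 + k, 0.5 + n - k).
Posterior beta = 0.5 + (n - k) = 0.5 + 4 = 4.5

4.5


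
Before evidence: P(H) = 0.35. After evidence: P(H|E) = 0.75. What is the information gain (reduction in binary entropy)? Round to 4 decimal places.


Prior entropy = 0.9341
Posterior entropy = 0.8113
Information gain = 0.9341 - 0.8113 = 0.1228

0.1228


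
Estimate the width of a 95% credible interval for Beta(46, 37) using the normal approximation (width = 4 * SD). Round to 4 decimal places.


For Beta(a,b): Var = ab/((a+b)^2(a+b+1))
Var = 0.0029, SD = 0.0542
Approximate 95% CI width = 4 * 0.0542 = 0.2169

0.2169


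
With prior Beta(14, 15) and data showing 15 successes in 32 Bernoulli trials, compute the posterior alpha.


Conjugate update: alpha_posterior = alpha_prior + k
= 14 + 15 = 29

29


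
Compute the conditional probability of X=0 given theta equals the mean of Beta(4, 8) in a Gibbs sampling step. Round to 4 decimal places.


Mean of Beta(4, 8) = 0.3333
P(X=0 | theta=0.3333) = 0.6667

0.6667


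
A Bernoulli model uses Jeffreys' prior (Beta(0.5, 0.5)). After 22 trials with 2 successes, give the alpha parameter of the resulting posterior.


Posterior = Beta(prior_alpha + successes, prior_beta + failures)
= Beta(0.5 + 2, 0.5 + 20)
Posterior alpha = 0.5 + k = 0.5 + 2 = 2.5

2.5


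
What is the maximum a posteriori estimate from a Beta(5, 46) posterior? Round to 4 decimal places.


The MAP estimate equals the mode of the distribution.
Mode of Beta(a,b) = (a-1)/(a+b-2)
= 4/49
= 0.0816

0.0816


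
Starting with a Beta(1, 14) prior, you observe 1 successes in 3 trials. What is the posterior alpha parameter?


For a Beta-Binomial conjugate model:
Posterior alpha = prior alpha + number of successes
= 1 + 1 = 2

2


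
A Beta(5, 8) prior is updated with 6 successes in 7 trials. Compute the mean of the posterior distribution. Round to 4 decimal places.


After update: Beta(11, 9)
Mean = 11 / (11 + 9) = 11 / 20
= 0.55

0.55


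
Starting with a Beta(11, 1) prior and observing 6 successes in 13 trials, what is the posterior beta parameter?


Posterior beta = prior beta + failures
Failures = 13 - 6 = 7
beta_post = 1 + 7 = 8

8


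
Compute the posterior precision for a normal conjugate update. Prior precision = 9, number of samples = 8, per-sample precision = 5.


tau_post = tau_0 + n * tau
= 9 + 8 * 5 = 49

49


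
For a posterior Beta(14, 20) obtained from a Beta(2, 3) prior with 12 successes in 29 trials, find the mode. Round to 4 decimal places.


Mode = (alpha - 1) / (alpha + beta - 2)
= 13 / 32
= 0.4062

0.4062


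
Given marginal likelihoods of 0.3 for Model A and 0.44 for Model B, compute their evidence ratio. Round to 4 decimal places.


Ratio = ML(A) / ML(B) = 0.3/0.44
= 0.6818

0.6818
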